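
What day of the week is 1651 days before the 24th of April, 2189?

Apr 24, 2189 is a Friday.
1651 mod 7 = 6, so 1651 days before a Friday is Friday − 6 = Saturday.

Saturday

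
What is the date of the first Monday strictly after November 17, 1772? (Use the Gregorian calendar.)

Nov 17, 1772 is a Tuesday.
From Tuesday to the next Monday is 6 days.
Nov 17, 1772 + 6 = Nov 23, 1772.

November 23, 1772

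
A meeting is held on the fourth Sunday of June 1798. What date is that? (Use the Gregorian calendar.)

June 1, 1798 is a Friday.
The first Sunday is therefore June 3 (2 days later).
The fourth Sunday is 3 + 3×7 = June 24.

June 24, 1798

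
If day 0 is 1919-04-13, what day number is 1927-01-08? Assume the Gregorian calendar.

2827

Apr 13, 1919 → Apr 13, 1920: 366 days (Feb 29, 1920 is in that span).
Apr 13, 1920 → Apr 13, 1921: 365 days.
Apr 13, 1921 → Apr 13, 1922: 365 days.
Apr 13, 1922 → Apr 13, 1923: 365 days.
Apr 13, 1923 → Apr 13, 1924: 366 days (Feb 29, 1924 is in that span).
Apr 13, 1924 → Apr 13, 1925: 365 days.
Apr 13, 1925 → Apr 13, 1926: 365 days.
Apr 13, 1926 → May 13, 1926: 30 days (April has 30).
May 13, 1926 → Jun 13, 1926: 31 days (May has 31).
Jun 13, 1926 → Jul 13, 1926: 30 days (June has 30).
Jul 13, 1926 → Aug 13, 1926: 31 days (July has 31).
Aug 13, 1926 → Sep 13, 1926: 31 days (August has 31).
Sep 13, 1926 → Oct 13, 1926: 30 days (September has 30).
Oct 13, 1926 → Nov 13, 1926: 31 days (October has 31).
Nov 13, 1926 → Dec 13, 1926: 30 days (November has 30).
Dec 13, 1926 → Jan 8, 1927: 26 days.
Total: 2827 days.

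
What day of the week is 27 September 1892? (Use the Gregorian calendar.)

January 1, 1892 is a Friday.
Jan 1, 1892 → Feb 1, 1892: 31 days (January has 31).
Feb 1, 1892 → Mar 1, 1892: 29 days (February has 29).
Mar 1, 1892 → Apr 1, 1892: 31 days (March has 31).
Apr 1, 1892 → May 1, 1892: 30 days (April has 30).
May 1, 1892 → Jun 1, 1892: 31 days (May has 31).
Jun 1, 1892 → Jul 1, 1892: 30 days (June has 30).
Jul 1, 1892 → Aug 1, 1892: 31 days (July has 31).
Aug 1, 1892 → Sep 1, 1892: 31 days (August has 31).
Sep 1, 1892 → Sep 27, 1892: 26 days.
Total: 270 days.
270 mod 7 = 4, so Friday + 4 = Tuesday.

Tuesday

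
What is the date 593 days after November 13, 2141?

June 29, 2143

+365 (one year) → Nov 13, 2142 (228 left).
Nov has 30 days: +18 → Dec 1, 2142 (210 left).
Dec has 31 days: +31 → Jan 1, 2143 (179 left).
Jan has 31 days: +31 → Feb 1, 2143 (148 left).
Feb has 28 days: +28 → Mar 1, 2143 (120 left).
Mar has 31 days: +31 → Apr 1, 2143 (89 left).
Apr has 30 days: +30 → May 1, 2143 (59 left).
May has 31 days: +31 → Jun 1, 2143 (28 left).
+28 → Jun 29, 2143.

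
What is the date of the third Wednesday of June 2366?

June 1, 2366 is a Wednesday.
The first Wednesday is therefore June 1 (same day).
The third Wednesday is 1 + 2×7 = June 15.

June 15, 2366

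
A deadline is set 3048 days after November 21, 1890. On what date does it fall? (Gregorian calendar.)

March 27, 1899

+365 (one year) → Nov 21, 1891 (2683 left).
+366 (one year; includes Feb 29, 1892) → Nov 21, 1892 (2317 left).
+365 (one year) → Nov 21, 1893 (1952 left).
+365 (one year) → Nov 21, 1894 (1587 left).
+365 (one year) → Nov 21, 1895 (1222 left).
+366 (one year; includes Feb 29, 1896) → Nov 21, 1896 (856 left).
+365 (one year) → Nov 21, 1897 (491 left).
+365 (one year) → Nov 21, 1898 (126 left).
Nov has 30 days: +10 → Dec 1, 1898 (116 left).
Dec has 31 days: +31 → Jan 1, 1899 (85 left).
Jan has 31 days: +31 → Feb 1, 1899 (54 left).
Feb has 28 days: +28 → Mar 1, 1899 (26 left).
+26 → Mar 27, 1899.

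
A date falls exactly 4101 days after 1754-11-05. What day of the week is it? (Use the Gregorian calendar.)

Nov 5, 1754 is a Tuesday.
4101 mod 7 = 6, so 4101 days after a Tuesday is Tuesday + 6 = Monday.

Monday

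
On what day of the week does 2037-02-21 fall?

Saturday

January 1, 2037 is a Thursday.
Jan 1, 2037 → Feb 1, 2037: 31 days (January has 31).
Feb 1, 2037 → Feb 21, 2037: 20 days.
Total: 51 days.
51 mod 7 = 2, so Thursday + 2 = Saturday.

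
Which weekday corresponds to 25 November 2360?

Doomsday rule: the anchor day for the 2300s is Wednesday. For year 60: 60÷12 = 5 r 0, and 0÷4 = 0, so 5+0+0 = 5.
Wednesday + 5 ≡ Monday — that's 2360's doomsday.
In November the doomsday date is Nov 7.
Nov 25 is 18 days after Nov 7; 18 mod 7 = 4, so Monday + 4 = Friday.

Friday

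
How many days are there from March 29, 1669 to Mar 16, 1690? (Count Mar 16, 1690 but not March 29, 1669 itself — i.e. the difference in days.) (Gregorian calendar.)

Mar 29, 1669 → Mar 29, 1670: 365 days.
Mar 29, 1670 → Mar 29, 1671: 365 days.
Mar 29, 1671 → Mar 29, 1672: 366 days (Feb 29, 1672 is in that span).
Mar 29, 1672 → Mar 29, 1673: 365 days.
Mar 29, 1673 → Mar 29, 1674: 365 days.
Mar 29, 1674 → Mar 29, 1675: 365 days.
Mar 29, 1675 → Mar 29, 1676: 366 days (Feb 29, 1676 is in that span).
Mar 29, 1676 → Mar 29, 1677: 365 days.
Mar 29, 1677 → Mar 29, 1678: 365 days.
Mar 29, 1678 → Mar 29, 1679: 365 days.
Mar 29, 1679 → Mar 29, 1680: 366 days (Feb 29, 1680 is in that span).
Mar 29, 1680 → Mar 29, 1681: 365 days.
Mar 29, 1681 → Mar 29, 1682: 365 days.
Mar 29, 1682 → Mar 29, 1683: 365 days.
Mar 29, 1683 → Mar 29, 1684: 366 days (Feb 29, 1684 is in that span).
Mar 29, 1684 → Mar 29, 1685: 365 days.
Mar 29, 1685 → Mar 29, 1686: 365 days.
Mar 29, 1686 → Mar 29, 1687: 365 days.
Mar 29, 1687 → Mar 29, 1688: 366 days (Feb 29, 1688 is in that span).
Mar 29, 1688 → Mar 29, 1689: 365 days.
Mar 29, 1689 → Apr 29, 1689: 31 days (March has 31).
Apr 29, 1689 → May 29, 1689: 30 days (April has 30).
May 29, 1689 → Jun 29, 1689: 31 days (May has 31).
Jun 29, 1689 → Jul 29, 1689: 30 days (June has 30).
Jul 29, 1689 → Aug 29, 1689: 31 days (July has 31).
Aug 29, 1689 → Sep 29, 1689: 31 days (August has 31).
Sep 29, 1689 → Oct 29, 1689: 30 days (September has 30).
Oct 29, 1689 → Nov 29, 1689: 31 days (October has 31).
Nov 29, 1689 → Dec 29, 1689: 30 days (November has 30).
Dec 29, 1689 → Jan 29, 1690: 31 days (December has 31).
Jan 29, 1690 → Feb 28, 1690: 30 days (January has 31).
Feb 28, 1690 → Mar 16, 1690: 16 days.
Total: 7657 days.

7657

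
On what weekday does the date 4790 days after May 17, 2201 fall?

Tuesday

May 17, 2201 is a Sunday.
4790 mod 7 = 2, so 4790 days after a Sunday is Sunday + 2 = Tuesday.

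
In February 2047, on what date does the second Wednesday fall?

February 13, 2047

February 1, 2047 is a Friday.
The first Wednesday is therefore February 6 (5 days later).
The second Wednesday is 6 + 1×7 = February 13.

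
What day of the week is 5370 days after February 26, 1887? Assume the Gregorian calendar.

First find the weekday of Feb 26, 1887. Doomsday rule: the anchor day for the 1800s is Friday. For year 87: 87÷12 = 7 r 3, and 3÷4 = 0, so 7+3+0 = 10.
Friday + 10 ≡ Monday — that's 1887's doomsday.
In February the doomsday date is Feb 28 (1887 is not a leap year).
Feb 26 is 2 days before Feb 28; 2 mod 7 = 2, so Monday − 2 = Saturday.
5370 mod 7 = 1, so 5370 days after a Saturday is Saturday + 1 = Sunday.

Sunday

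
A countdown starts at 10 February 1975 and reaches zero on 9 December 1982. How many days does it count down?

2859

Feb 10, 1975 → Feb 10, 1976: 365 days.
Feb 10, 1976 → Feb 10, 1977: 366 days (Feb 29, 1976 is in that span).
Feb 10, 1977 → Feb 10, 1978: 365 days.
Feb 10, 1978 → Feb 10, 1979: 365 days.
Feb 10, 1979 → Feb 10, 1980: 365 days.
Feb 10, 1980 → Feb 10, 1981: 366 days (Feb 29, 1980 is in that span).
Feb 10, 1981 → Feb 10, 1982: 365 days.
Feb 10, 1982 → Mar 10, 1982: 28 days (February has 28).
Mar 10, 1982 → Apr 10, 1982: 31 days (March has 31).
Apr 10, 1982 → May 10, 1982: 30 days (April has 30).
May 10, 1982 → Jun 10, 1982: 31 days (May has 31).
Jun 10, 1982 → Jul 10, 1982: 30 days (June has 30).
Jul 10, 1982 → Aug 10, 1982: 31 days (July has 31).
Aug 10, 1982 → Sep 10, 1982: 31 days (August has 31).
Sep 10, 1982 → Oct 10, 1982: 30 days (September has 30).
Oct 10, 1982 → Nov 10, 1982: 31 days (October has 31).
Nov 10, 1982 → Dec 9, 1982: 29 days.
Total: 2859 days.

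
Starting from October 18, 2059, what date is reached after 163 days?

Oct has 31 days: +14 → Nov 1, 2059 (149 left).
Nov has 30 days: +30 → Dec 1, 2059 (119 left).
Dec has 31 days: +31 → Jan 1, 2060 (88 left).
Jan has 31 days: +31 → Feb 1, 2060 (57 left).
Feb has 29 days: +29 → Mar 1, 2060 (28 left).
+28 → Mar 29, 2060.

March 29, 2060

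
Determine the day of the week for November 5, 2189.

Doomsday rule: the anchor day for the 2100s is Sunday. For year 89: 89÷12 = 7 r 5, and 5÷4 = 1, so 7+5+1 = 13.
Sunday + 13 ≡ Saturday — that's 2189's doomsday.
In November the doomsday date is Nov 7.
Nov 5 is 2 days before Nov 7; 2 mod 7 = 2, so Saturday − 2 = Thursday.

Thursday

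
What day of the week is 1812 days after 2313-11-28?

First find the weekday of Nov 28, 2313. Doomsday rule: the anchor day for the 2300s is Wednesday. For year 13: 13÷12 = 1 r 1, and 1÷4 = 0, so 1+1+0 = 2.
Wednesday + 2 ≡ Friday — that's 2313's doomsday.
In November the doomsday date is Nov 7.
Nov 28 is 21 days after Nov 7; 21 mod 7 = 0, so Friday + 0 = Friday.
1812 mod 7 = 6, so 1812 days after a Friday is Friday + 6 = Thursday.

Thursday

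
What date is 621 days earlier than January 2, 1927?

−365 (one year) → Jan 2, 1926 (256 left).
−2 → Dec 31, 1925 (end of Dec, 31 days; 254 left).
−31 → Nov 30, 1925 (end of Nov, 30 days; 223 left).
−30 → Oct 31, 1925 (end of Oct, 31 days; 193 left).
−31 → Sep 30, 1925 (end of Sep, 30 days; 162 left).
−30 → Aug 31, 1925 (end of Aug, 31 days; 132 left).
−31 → Jul 31, 1925 (end of Jul, 31 days; 101 left).
−31 → Jun 30, 1925 (end of Jun, 30 days; 70 left).
−30 → May 31, 1925 (end of May, 31 days; 40 left).
−31 → Apr 30, 1925 (end of Apr, 30 days; 9 left).
−9 → Apr 21, 1925.

April 21, 1925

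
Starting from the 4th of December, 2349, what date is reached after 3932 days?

+365 (one year) → Dec 4, 2350 (3567 left).
+365 (one year) → Dec 4, 2351 (3202 left).
+366 (one year; includes Feb 29, 2352) → Dec 4, 2352 (2836 left).
+365 (one year) → Dec 4, 2353 (2471 left).
+365 (one year) → Dec 4, 2354 (2106 left).
+365 (one year) → Dec 4, 2355 (1741 left).
+366 (one year; includes Feb 29, 2356) → Dec 4, 2356 (1375 left).
+365 (one year) → Dec 4, 2357 (1010 left).
+365 (one year) → Dec 4, 2358 (645 left).
+365 (one year) → Dec 4, 2359 (280 left).
Dec has 31 days: +28 → Jan 1, 2360 (252 left).
Jan has 31 days: +31 → Feb 1, 2360 (221 left).
Feb has 29 days: +29 → Mar 1, 2360 (192 left).
Mar has 31 days: +31 → Apr 1, 2360 (161 left).
Apr has 30 days: +30 → May 1, 2360 (131 left).
May has 31 days: +31 → Jun 1, 2360 (100 left).
Jun has 30 days: +30 → Jul 1, 2360 (70 left).
Jul has 31 days: +31 → Aug 1, 2360 (39 left).
Aug has 31 days: +31 → Sep 1, 2360 (8 left).
+8 → Sep 9, 2360.

September 9, 2360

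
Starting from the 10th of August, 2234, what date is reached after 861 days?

December 18, 2236

+365 (one year) → Aug 10, 2235 (496 left).
+366 (one year; includes Feb 29, 2236) → Aug 10, 2236 (130 left).
Aug has 31 days: +22 → Sep 1, 2236 (108 left).
Sep has 30 days: +30 → Oct 1, 2236 (78 left).
Oct has 31 days: +31 → Nov 1, 2236 (47 left).
Nov has 30 days: +30 → Dec 1, 2236 (17 left).
+17 → Dec 18, 2236.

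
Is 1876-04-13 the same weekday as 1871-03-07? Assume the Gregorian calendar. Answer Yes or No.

From Mar 7, 1871 to Apr 13, 1876 is 1864 days.
1864 mod 7 = 2, so they are different weekdays.
(Mar 7, 1871 is a Tuesday; Apr 13, 1876 is a Thursday.)

No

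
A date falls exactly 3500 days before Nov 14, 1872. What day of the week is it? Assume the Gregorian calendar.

Thursday

First find the weekday of Nov 14, 1872. Doomsday rule: the anchor day for the 1800s is Friday. For year 72: 72÷12 = 6 r 0, and 0÷4 = 0, so 6+0+0 = 6.
Friday + 6 ≡ Thursday — that's 1872's doomsday.
In November the doomsday date is Nov 7.
Nov 14 is 7 days after Nov 7; 7 mod 7 = 0, so Thursday + 0 = Thursday.
3500 mod 7 = 0, so 3500 days before a Thursday is Thursday − 0 = Thursday.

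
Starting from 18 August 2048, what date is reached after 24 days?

Aug has 31 days: +14 → Sep 1, 2048 (10 left).
+10 → Sep 11, 2048.

September 11, 2048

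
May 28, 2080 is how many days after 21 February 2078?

Feb 21, 2078 → Feb 21, 2079: 365 days.
Feb 21, 2079 → Feb 21, 2080: 365 days.
Feb 21, 2080 → Mar 21, 2080: 29 days (February has 29).
Mar 21, 2080 → Apr 21, 2080: 31 days (March has 31).
Apr 21, 2080 → May 21, 2080: 30 days (April has 30).
May 21, 2080 → May 28, 2080: 7 days.
Total: 827 days.

827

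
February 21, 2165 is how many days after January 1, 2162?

Jan 1, 2162 → Jan 1, 2163: 365 days.
Jan 1, 2163 → Jan 1, 2164: 365 days.
Jan 1, 2164 → Jan 1, 2165: 366 days (Feb 29, 2164 is in that span).
Jan 1, 2165 → Feb 1, 2165: 31 days (January has 31).
Feb 1, 2165 → Feb 21, 2165: 20 days.
Total: 1147 days.

1147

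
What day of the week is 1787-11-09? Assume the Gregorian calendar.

Doomsday rule: the anchor day for the 1700s is Sunday. For year 87: 87÷12 = 7 r 3, and 3÷4 = 0, so 7+3+0 = 10.
Sunday + 10 ≡ Wednesday — that's 1787's doomsday.
In November the doomsday date is Nov 7.
Nov 9 is 2 days after Nov 7; 2 mod 7 = 2, so Wednesday + 2 = Friday.

Friday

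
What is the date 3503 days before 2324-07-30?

−366 (one year; includes Feb 29, 2324) → Jul 30, 2323 (3137 left).
−365 (one year) → Jul 30, 2322 (2772 left).
−365 (one year) → Jul 30, 2321 (2407 left).
−365 (one year) → Jul 30, 2320 (2042 left).
−366 (one year; includes Feb 29, 2320) → Jul 30, 2319 (1676 left).
−365 (one year) → Jul 30, 2318 (1311 left).
−365 (one year) → Jul 30, 2317 (946 left).
−365 (one year) → Jul 30, 2316 (581 left).
−366 (one year; includes Feb 29, 2316) → Jul 30, 2315 (215 left).
−30 → Jun 30, 2315 (end of Jun, 30 days; 185 left).
−30 → May 31, 2315 (end of May, 31 days; 155 left).
−31 → Apr 30, 2315 (end of Apr, 30 days; 124 left).
−30 → Mar 31, 2315 (end of Mar, 31 days; 94 left).
−31 → Feb 28, 2315 (end of Feb, 28 days; 63 left).
−28 → Jan 31, 2315 (end of Jan, 31 days; 35 left).
−31 → Dec 31, 2314 (end of Dec, 31 days; 4 left).
−4 → Dec 27, 2314.

December 27, 2314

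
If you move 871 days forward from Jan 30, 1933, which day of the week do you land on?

Jan 30, 1933 is a Monday.
871 mod 7 = 3, so 871 days after a Monday is Monday + 3 = Thursday.

Thursday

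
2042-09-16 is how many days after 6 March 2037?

2020

Mar 6, 2037 → Mar 6, 2038: 365 days.
Mar 6, 2038 → Mar 6, 2039: 365 days.
Mar 6, 2039 → Mar 6, 2040: 366 days (Feb 29, 2040 is in that span).
Mar 6, 2040 → Mar 6, 2041: 365 days.
Mar 6, 2041 → Mar 6, 2042: 365 days.
Mar 6, 2042 → Apr 6, 2042: 31 days (March has 31).
Apr 6, 2042 → May 6, 2042: 30 days (April has 30).
May 6, 2042 → Jun 6, 2042: 31 days (May has 31).
Jun 6, 2042 → Jul 6, 2042: 30 days (June has 30).
Jul 6, 2042 → Aug 6, 2042: 31 days (July has 31).
Aug 6, 2042 → Sep 6, 2042: 31 days (August has 31).
Sep 6, 2042 → Sep 16, 2042: 10 days.
Total: 2020 days.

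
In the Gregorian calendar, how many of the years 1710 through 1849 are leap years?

34

Multiples of 4 in [1710,1849]: 35.
Of those, multiples of 100: 1 (not leap unless ÷400).
Multiples of 400: 0.
Leap years = 35 − 1 + 0 = 34.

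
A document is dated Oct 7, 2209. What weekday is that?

Saturday

Doomsday rule: the anchor day for the 2200s is Friday. For year 09: 9÷12 = 0 r 9, and 9÷4 = 2, so 0+9+2 = 11.
Friday + 11 ≡ Tuesday — that's 2209's doomsday.
In October the doomsday date is Oct 10.
Oct 7 is 3 days before Oct 10; 3 mod 7 = 3, so Tuesday − 3 = Saturday.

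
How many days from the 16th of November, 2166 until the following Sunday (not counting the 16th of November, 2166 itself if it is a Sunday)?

7

Nov 16, 2166 is a Sunday.
From Sunday to the next Sunday is 7 days.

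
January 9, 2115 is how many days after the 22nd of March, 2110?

Mar 22, 2110 → Mar 22, 2111: 365 days.
Mar 22, 2111 → Mar 22, 2112: 366 days (Feb 29, 2112 is in that span).
Mar 22, 2112 → Mar 22, 2113: 365 days.
Mar 22, 2113 → Mar 22, 2114: 365 days.
Mar 22, 2114 → Apr 22, 2114: 31 days (March has 31).
Apr 22, 2114 → May 22, 2114: 30 days (April has 30).
May 22, 2114 → Jun 22, 2114: 31 days (May has 31).
Jun 22, 2114 → Jul 22, 2114: 30 days (June has 30).
Jul 22, 2114 → Aug 22, 2114: 31 days (July has 31).
Aug 22, 2114 → Sep 22, 2114: 31 days (August has 31).
Sep 22, 2114 → Oct 22, 2114: 30 days (September has 30).
Oct 22, 2114 → Nov 22, 2114: 31 days (October has 31).
Nov 22, 2114 → Dec 22, 2114: 30 days (November has 30).
Dec 22, 2114 → Jan 9, 2115: 18 days.
Total: 1754 days.

1754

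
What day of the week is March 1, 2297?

Doomsday rule: the anchor day for the 2200s is Friday. For year 97: 97÷12 = 8 r 1, and 1÷4 = 0, so 8+1+0 = 9.
Friday + 9 ≡ Sunday — that's 2297's doomsday.
In March the doomsday date is Mar 14.
Mar 1 is 13 days before Mar 14; 13 mod 7 = 6, so Sunday − 6 = Monday.

Monday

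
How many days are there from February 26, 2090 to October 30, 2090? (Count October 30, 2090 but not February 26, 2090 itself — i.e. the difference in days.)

Feb 26, 2090 → Mar 26, 2090: 28 days (February has 28).
Mar 26, 2090 → Apr 26, 2090: 31 days (March has 31).
Apr 26, 2090 → May 26, 2090: 30 days (April has 30).
May 26, 2090 → Jun 26, 2090: 31 days (May has 31).
Jun 26, 2090 → Jul 26, 2090: 30 days (June has 30).
Jul 26, 2090 → Aug 26, 2090: 31 days (July has 31).
Aug 26, 2090 → Sep 26, 2090: 31 days (August has 31).
Sep 26, 2090 → Oct 26, 2090: 30 days (September has 30).
Oct 26, 2090 → Oct 30, 2090: 4 days.
Total: 246 days.

246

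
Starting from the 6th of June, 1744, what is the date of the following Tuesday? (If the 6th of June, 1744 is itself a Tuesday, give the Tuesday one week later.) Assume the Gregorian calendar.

June 9, 1744

Jun 6, 1744 is a Saturday.
From Saturday to the next Tuesday is 3 days.
Jun 6, 1744 + 3 = Jun 9, 1744.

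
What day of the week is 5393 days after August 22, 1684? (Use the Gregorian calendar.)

First find the weekday of Aug 22, 1684. Doomsday rule: the anchor day for the 1600s is Tuesday. For year 84: 84÷12 = 7 r 0, and 0÷4 = 0, so 7+0+0 = 7.
Tuesday + 7 ≡ Tuesday — that's 1684's doomsday.
In August the doomsday date is Aug 8.
Aug 22 is 14 days after Aug 8; 14 mod 7 = 0, so Tuesday + 0 = Tuesday.
5393 mod 7 = 3, so 5393 days after a Tuesday is Tuesday + 3 = Friday.

Friday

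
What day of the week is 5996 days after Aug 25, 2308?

Aug 25, 2308 is a Tuesday.
5996 mod 7 = 4, so 5996 days after a Tuesday is Tuesday + 4 = Saturday.

Saturday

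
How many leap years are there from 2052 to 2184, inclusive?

Multiples of 4 in [2052,2184]: 34.
Of those, multiples of 100: 1 (not leap unless ÷400).
Multiples of 400: 0.
Leap years = 34 − 1 + 0 = 33.

33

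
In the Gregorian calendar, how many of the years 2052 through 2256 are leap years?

Multiples of 4 in [2052,2256]: 52.
Of those, multiples of 100: 2 (not leap unless ÷400).
Multiples of 400: 0.
Leap years = 52 − 2 + 0 = 50.

50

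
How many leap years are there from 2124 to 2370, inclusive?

Multiples of 4 in [2124,2370]: 62.
Of those, multiples of 100: 2 (not leap unless ÷400).
Multiples of 400: 0.
Leap years = 62 − 2 + 0 = 60.

60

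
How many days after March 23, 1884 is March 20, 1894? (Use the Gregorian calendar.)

3649

Mar 23, 1884 → Mar 23, 1885: 365 days.
Mar 23, 1885 → Mar 23, 1886: 365 days.
Mar 23, 1886 → Mar 23, 1887: 365 days.
Mar 23, 1887 → Mar 23, 1888: 366 days (Feb 29, 1888 is in that span).
Mar 23, 1888 → Mar 23, 1889: 365 days.
Mar 23, 1889 → Mar 23, 1890: 365 days.
Mar 23, 1890 → Mar 23, 1891: 365 days.
Mar 23, 1891 → Mar 23, 1892: 366 days (Feb 29, 1892 is in that span).
Mar 23, 1892 → Mar 23, 1893: 365 days.
Mar 23, 1893 → Apr 23, 1893: 31 days (March has 31).
Apr 23, 1893 → May 23, 1893: 30 days (April has 30).
May 23, 1893 → Jun 23, 1893: 31 days (May has 31).
Jun 23, 1893 → Jul 23, 1893: 30 days (June has 30).
Jul 23, 1893 → Aug 23, 1893: 31 days (July has 31).
Aug 23, 1893 → Sep 23, 1893: 31 days (August has 31).
Sep 23, 1893 → Oct 23, 1893: 30 days (September has 30).
Oct 23, 1893 → Nov 23, 1893: 31 days (October has 31).
Nov 23, 1893 → Dec 23, 1893: 30 days (November has 30).
Dec 23, 1893 → Jan 23, 1894: 31 days (December has 31).
Jan 23, 1894 → Feb 23, 1894: 31 days (January has 31).
Feb 23, 1894 → Mar 20, 1894: 25 days.
Total: 3649 days.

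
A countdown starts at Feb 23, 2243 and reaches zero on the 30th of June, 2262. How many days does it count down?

Feb 23, 2243 → Feb 23, 2244: 365 days.
Feb 23, 2244 → Feb 23, 2245: 366 days (Feb 29, 2244 is in that span).
Feb 23, 2245 → Feb 23, 2246: 365 days.
Feb 23, 2246 → Feb 23, 2247: 365 days.
Feb 23, 2247 → Feb 23, 2248: 365 days.
Feb 23, 2248 → Feb 23, 2249: 366 days (Feb 29, 2248 is in that span).
Feb 23, 2249 → Feb 23, 2250: 365 days.
Feb 23, 2250 → Feb 23, 2251: 365 days.
Feb 23, 2251 → Feb 23, 2252: 365 days.
Feb 23, 2252 → Feb 23, 2253: 366 days (Feb 29, 2252 is in that span).
Feb 23, 2253 → Feb 23, 2254: 365 days.
Feb 23, 2254 → Feb 23, 2255: 365 days.
Feb 23, 2255 → Feb 23, 2256: 365 days.
Feb 23, 2256 → Feb 23, 2257: 366 days (Feb 29, 2256 is in that span).
Feb 23, 2257 → Feb 23, 2258: 365 days.
Feb 23, 2258 → Feb 23, 2259: 365 days.
Feb 23, 2259 → Feb 23, 2260: 365 days.
Feb 23, 2260 → Feb 23, 2261: 366 days (Feb 29, 2260 is in that span).
Feb 23, 2261 → Feb 23, 2262: 365 days.
Feb 23, 2262 → Mar 23, 2262: 28 days (February has 28).
Mar 23, 2262 → Apr 23, 2262: 31 days (March has 31).
Apr 23, 2262 → May 23, 2262: 30 days (April has 30).
May 23, 2262 → Jun 23, 2262: 31 days (May has 31).
Jun 23, 2262 → Jun 30, 2262: 7 days.
Total: 7067 days.

7067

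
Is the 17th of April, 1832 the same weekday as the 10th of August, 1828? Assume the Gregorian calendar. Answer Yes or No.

No

From Aug 10, 1828 to Apr 17, 1832 is 1346 days.
1346 mod 7 = 2, so they are different weekdays.
(Aug 10, 1828 is a Sunday; Apr 17, 1832 is a Tuesday.)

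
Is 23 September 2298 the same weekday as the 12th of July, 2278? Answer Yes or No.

From Jul 12, 2278 to Sep 23, 2298 is 7378 days.
7378 mod 7 = 0, so they are the same weekday.
(Jul 12, 2278 is a Friday; Sep 23, 2298 is a Friday.)

Yes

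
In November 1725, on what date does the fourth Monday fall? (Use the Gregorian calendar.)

November 26, 1725

November 1, 1725 is a Thursday.
The first Monday is therefore November 5 (4 days later).
The fourth Monday is 5 + 3×7 = November 26.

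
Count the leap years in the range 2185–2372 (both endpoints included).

45

Multiples of 4 in [2185,2372]: 47.
Of those, multiples of 100: 2 (not leap unless ÷400).
Multiples of 400: 0.
Leap years = 47 − 2 + 0 = 45.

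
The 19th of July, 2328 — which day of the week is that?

Doomsday rule: the anchor day for the 2300s is Wednesday. For year 28: 28÷12 = 2 r 4, and 4÷4 = 1, so 2+4+1 = 7.
Wednesday + 7 ≡ Wednesday — that's 2328's doomsday.
In July the doomsday date is Jul 11.
Jul 19 is 8 days after Jul 11; 8 mod 7 = 1, so Wednesday + 1 = Thursday.

Thursday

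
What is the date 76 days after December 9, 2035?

Dec has 31 days: +23 → Jan 1, 2036 (53 left).
Jan has 31 days: +31 → Feb 1, 2036 (22 left).
+22 → Feb 23, 2036.

February 23, 2036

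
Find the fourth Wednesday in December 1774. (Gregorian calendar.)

December 1, 1774 is a Thursday.
The first Wednesday is therefore December 7 (6 days later).
The fourth Wednesday is 7 + 3×7 = December 28.

December 28, 1774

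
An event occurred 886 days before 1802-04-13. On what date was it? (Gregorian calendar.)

−365 (one year) → Apr 13, 1801 (521 left).
−365 (one year) → Apr 13, 1800 (156 left).
−13 → Mar 31, 1800 (end of Mar, 31 days; 143 left).
−31 → Feb 28, 1800 (end of Feb, 28 days; 112 left).
−28 → Jan 31, 1800 (end of Jan, 31 days; 84 left).
−31 → Dec 31, 1799 (end of Dec, 31 days; 53 left).
−31 → Nov 30, 1799 (end of Nov, 30 days; 22 left).
−22 → Nov 8, 1799.

November 8, 1799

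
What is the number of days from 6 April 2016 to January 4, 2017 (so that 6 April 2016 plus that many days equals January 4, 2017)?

Apr 6, 2016 → May 6, 2016: 30 days (April has 30).
May 6, 2016 → Jun 6, 2016: 31 days (May has 31).
Jun 6, 2016 → Jul 6, 2016: 30 days (June has 30).
Jul 6, 2016 → Aug 6, 2016: 31 days (July has 31).
Aug 6, 2016 → Sep 6, 2016: 31 days (August has 31).
Sep 6, 2016 → Oct 6, 2016: 30 days (September has 30).
Oct 6, 2016 → Nov 6, 2016: 31 days (October has 31).
Nov 6, 2016 → Dec 6, 2016: 30 days (November has 30).
Dec 6, 2016 → Jan 4, 2017: 29 days.
Total: 273 days.

273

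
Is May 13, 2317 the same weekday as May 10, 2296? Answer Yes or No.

From May 10, 2296 to May 13, 2317 is 7672 days.
7672 mod 7 = 0, so they are the same weekday.
(May 10, 2296 is a Sunday; May 13, 2317 is a Sunday.)

Yes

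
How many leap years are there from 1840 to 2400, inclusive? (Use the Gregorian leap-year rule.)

Multiples of 4 in [1840,2400]: 141.
Of those, multiples of 100: 6 (not leap unless ÷400).
Multiples of 400: 2.
Leap years = 141 − 6 + 2 = 137.

137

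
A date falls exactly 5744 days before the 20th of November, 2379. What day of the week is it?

First find the weekday of Nov 20, 2379. Doomsday rule: the anchor day for the 2300s is Wednesday. For year 79: 79÷12 = 6 r 7, and 7÷4 = 1, so 6+7+1 = 14.
Wednesday + 14 ≡ Wednesday — that's 2379's doomsday.
In November the doomsday date is Nov 7.
Nov 20 is 13 days after Nov 7; 13 mod 7 = 6, so Wednesday + 6 = Tuesday.
5744 mod 7 = 4, so 5744 days before a Tuesday is Tuesday − 4 = Friday.

Friday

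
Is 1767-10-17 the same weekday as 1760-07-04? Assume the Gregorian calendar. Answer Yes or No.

No

From Jul 4, 1760 to Oct 17, 1767 is 2661 days.
2661 mod 7 = 1, so they are different weekdays.
(Jul 4, 1760 is a Friday; Oct 17, 1767 is a Saturday.)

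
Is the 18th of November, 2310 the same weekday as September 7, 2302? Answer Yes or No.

From Sep 7, 2302 to Nov 18, 2310 is 2994 days.
2994 mod 7 = 5, so they are different weekdays.
(Sep 7, 2302 is a Sunday; Nov 18, 2310 is a Friday.)

No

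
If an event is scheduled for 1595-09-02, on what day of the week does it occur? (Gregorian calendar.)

Doomsday rule: the anchor day for the 1500s is Wednesday. For year 95: 95÷12 = 7 r 11, and 11÷4 = 2, so 7+11+2 = 20.
Wednesday + 20 ≡ Tuesday — that's 1595's doomsday.
In September the doomsday date is Sep 5.
Sep 2 is 3 days before Sep 5; 3 mod 7 = 3, so Tuesday − 3 = Saturday.

Saturday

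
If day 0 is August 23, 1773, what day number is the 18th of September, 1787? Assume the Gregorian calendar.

5139

Aug 23, 1773 → Aug 23, 1774: 365 days.
Aug 23, 1774 → Aug 23, 1775: 365 days.
Aug 23, 1775 → Aug 23, 1776: 366 days (Feb 29, 1776 is in that span).
Aug 23, 1776 → Aug 23, 1777: 365 days.
Aug 23, 1777 → Aug 23, 1778: 365 days.
Aug 23, 1778 → Aug 23, 1779: 365 days.
Aug 23, 1779 → Aug 23, 1780: 366 days (Feb 29, 1780 is in that span).
Aug 23, 1780 → Aug 23, 1781: 365 days.
Aug 23, 1781 → Aug 23, 1782: 365 days.
Aug 23, 1782 → Aug 23, 1783: 365 days.
Aug 23, 1783 → Aug 23, 1784: 366 days (Feb 29, 1784 is in that span).
Aug 23, 1784 → Aug 23, 1785: 365 days.
Aug 23, 1785 → Aug 23, 1786: 365 days.
Aug 23, 1786 → Sep 23, 1786: 31 days (August has 31).
Sep 23, 1786 → Oct 23, 1786: 30 days (September has 30).
Oct 23, 1786 → Nov 23, 1786: 31 days (October has 31).
Nov 23, 1786 → Dec 23, 1786: 30 days (November has 30).
Dec 23, 1786 → Jan 23, 1787: 31 days (December has 31).
Jan 23, 1787 → Feb 23, 1787: 31 days (January has 31).
Feb 23, 1787 → Mar 23, 1787: 28 days (February has 28).
Mar 23, 1787 → Apr 23, 1787: 31 days (March has 31).
Apr 23, 1787 → May 23, 1787: 30 days (April has 30).
May 23, 1787 → Jun 23, 1787: 31 days (May has 31).
Jun 23, 1787 → Jul 23, 1787: 30 days (June has 30).
Jul 23, 1787 → Aug 23, 1787: 31 days (July has 31).
Aug 23, 1787 → Sep 18, 1787: 26 days.
Total: 5139 days.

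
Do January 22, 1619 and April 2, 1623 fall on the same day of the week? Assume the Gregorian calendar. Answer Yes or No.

From Jan 22, 1619 to Apr 2, 1623 is 1531 days.
1531 mod 7 = 5, so they are different weekdays.
(Jan 22, 1619 is a Tuesday; Apr 2, 1623 is a Sunday.)

No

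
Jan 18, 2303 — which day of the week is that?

Doomsday rule: the anchor day for the 2300s is Wednesday. For year 03: 3÷12 = 0 r 3, and 3÷4 = 0, so 0+3+0 = 3.
Wednesday + 3 ≡ Saturday — that's 2303's doomsday.
In January the doomsday date is Jan 3 (2303 is not a leap year).
Jan 18 is 15 days after Jan 3; 15 mod 7 = 1, so Saturday + 1 = Sunday.

Sunday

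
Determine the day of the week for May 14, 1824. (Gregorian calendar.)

Friday

Doomsday rule: the anchor day for the 1800s is Friday. For year 24: 24÷12 = 2 r 0, and 0÷4 = 0, so 2+0+0 = 2.
Friday + 2 ≡ Sunday — that's 1824's doomsday.
In May the doomsday date is May 9.
May 14 is 5 days after May 9; 5 mod 7 = 5, so Sunday + 5 = Friday.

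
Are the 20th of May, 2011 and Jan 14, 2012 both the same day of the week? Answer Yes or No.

From May 20, 2011 to Jan 14, 2012 is 239 days.
239 mod 7 = 1, so they are different weekdays.
(May 20, 2011 is a Friday; Jan 14, 2012 is a Saturday.)

No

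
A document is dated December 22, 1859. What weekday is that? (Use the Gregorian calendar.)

Thursday

Doomsday rule: the anchor day for the 1800s is Friday. For year 59: 59÷12 = 4 r 11, and 11÷4 = 2, so 4+11+2 = 17.
Friday + 17 ≡ Monday — that's 1859's doomsday.
In December the doomsday date is Dec 12.
Dec 22 is 10 days after Dec 12; 10 mod 7 = 3, so Monday + 3 = Thursday.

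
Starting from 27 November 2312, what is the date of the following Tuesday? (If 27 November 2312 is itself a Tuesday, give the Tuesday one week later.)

December 3, 2312

Nov 27, 2312 is a Wednesday.
From Wednesday to the next Tuesday is 6 days.
Nov 27, 2312 + 6 = Dec 3, 2312.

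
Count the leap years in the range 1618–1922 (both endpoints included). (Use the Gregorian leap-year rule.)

73

Multiples of 4 in [1618,1922]: 76.
Of those, multiples of 100: 3 (not leap unless ÷400).
Multiples of 400: 0.
Leap years = 76 − 3 + 0 = 73.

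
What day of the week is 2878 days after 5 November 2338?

Sunday

First find the weekday of Nov 5, 2338. Doomsday rule: the anchor day for the 2300s is Wednesday. For year 38: 38÷12 = 3 r 2, and 2÷4 = 0, so 3+2+0 = 5.
Wednesday + 5 ≡ Monday — that's 2338's doomsday.
In November the doomsday date is Nov 7.
Nov 5 is 2 days before Nov 7; 2 mod 7 = 2, so Monday − 2 = Saturday.
2878 mod 7 = 1, so 2878 days after a Saturday is Saturday + 1 = Sunday.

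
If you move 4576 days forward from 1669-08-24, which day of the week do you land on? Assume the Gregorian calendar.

First find the weekday of Aug 24, 1669. Doomsday rule: the anchor day for the 1600s is Tuesday. For year 69: 69÷12 = 5 r 9, and 9÷4 = 2, so 5+9+2 = 16.
Tuesday + 16 ≡ Thursday — that's 1669's doomsday.
In August the doomsday date is Aug 8.
Aug 24 is 16 days after Aug 8; 16 mod 7 = 2, so Thursday + 2 = Saturday.
4576 mod 7 = 5, so 4576 days after a Saturday is Saturday + 5 = Thursday.

Thursday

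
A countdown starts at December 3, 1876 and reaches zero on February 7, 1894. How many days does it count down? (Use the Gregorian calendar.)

Dec 3, 1876 → Dec 3, 1877: 365 days.
Dec 3, 1877 → Dec 3, 1878: 365 days.
Dec 3, 1878 → Dec 3, 1879: 365 days.
Dec 3, 1879 → Dec 3, 1880: 366 days (Feb 29, 1880 is in that span).
Dec 3, 1880 → Dec 3, 1881: 365 days.
Dec 3, 1881 → Dec 3, 1882: 365 days.
Dec 3, 1882 → Dec 3, 1883: 365 days.
Dec 3, 1883 → Dec 3, 1884: 366 days (Feb 29, 1884 is in that span).
Dec 3, 1884 → Dec 3, 1885: 365 days.
Dec 3, 1885 → Dec 3, 1886: 365 days.
Dec 3, 1886 → Dec 3, 1887: 365 days.
Dec 3, 1887 → Dec 3, 1888: 366 days (Feb 29, 1888 is in that span).
Dec 3, 1888 → Dec 3, 1889: 365 days.
Dec 3, 1889 → Dec 3, 1890: 365 days.
Dec 3, 1890 → Dec 3, 1891: 365 days.
Dec 3, 1891 → Dec 3, 1892: 366 days (Feb 29, 1892 is in that span).
Dec 3, 1892 → Dec 3, 1893: 365 days.
Dec 3, 1893 → Jan 3, 1894: 31 days (December has 31).
Jan 3, 1894 → Feb 3, 1894: 31 days (January has 31).
Feb 3, 1894 → Feb 7, 1894: 4 days.
Total: 6275 days.

6275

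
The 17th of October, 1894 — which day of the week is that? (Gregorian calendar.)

Doomsday rule: the anchor day for the 1800s is Friday. For year 94: 94÷12 = 7 r 10, and 10÷4 = 2, so 7+10+2 = 19.
Friday + 19 ≡ Wednesday — that's 1894's doomsday.
In October the doomsday date is Oct 10.
Oct 17 is 7 days after Oct 10; 7 mod 7 = 0, so Wednesday + 0 = Wednesday.

Wednesday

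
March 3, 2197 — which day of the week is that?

January 1, 2197 is a Sunday.
Jan 1, 2197 → Feb 1, 2197: 31 days (January has 31).
Feb 1, 2197 → Mar 1, 2197: 28 days (February has 28).
Mar 1, 2197 → Mar 3, 2197: 2 days.
Total: 61 days.
61 mod 7 = 5, so Sunday + 5 = Friday.

Friday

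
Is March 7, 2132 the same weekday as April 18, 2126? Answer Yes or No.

No

From Apr 18, 2126 to Mar 7, 2132 is 2150 days.
2150 mod 7 = 1, so they are different weekdays.
(Apr 18, 2126 is a Thursday; Mar 7, 2132 is a Friday.)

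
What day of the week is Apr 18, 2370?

Saturday

Doomsday rule: the anchor day for the 2300s is Wednesday. For year 70: 70÷12 = 5 r 10, and 10÷4 = 2, so 5+10+2 = 17.
Wednesday + 17 ≡ Saturday — that's 2370's doomsday.
In April the doomsday date is Apr 4.
Apr 18 is 14 days after Apr 4; 14 mod 7 = 0, so Saturday + 0 = Saturday.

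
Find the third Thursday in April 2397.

April 1, 2397 is a Tuesday.
The first Thursday is therefore April 3 (2 days later).
The third Thursday is 3 + 2×7 = April 17.

April 17, 2397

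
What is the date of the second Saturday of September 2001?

September 8, 2001

September 1, 2001 is a Saturday.
The first Saturday is therefore September 1 (same day).
The second Saturday is 1 + 1×7 = September 8.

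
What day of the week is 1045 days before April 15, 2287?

Wednesday

Apr 15, 2287 is a Friday.
1045 mod 7 = 2, so 1045 days before a Friday is Friday − 2 = Wednesday.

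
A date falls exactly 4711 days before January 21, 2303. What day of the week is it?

Jan 21, 2303 is a Wednesday.
4711 mod 7 = 0, so 4711 days before a Wednesday is Wednesday − 0 = Wednesday.

Wednesday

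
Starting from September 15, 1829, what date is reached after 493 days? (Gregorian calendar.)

+365 (one year) → Sep 15, 1830 (128 left).
Sep has 30 days: +16 → Oct 1, 1830 (112 left).
Oct has 31 days: +31 → Nov 1, 1830 (81 left).
Nov has 30 days: +30 → Dec 1, 1830 (51 left).
Dec has 31 days: +31 → Jan 1, 1831 (20 left).
+20 → Jan 21, 1831.

January 21, 1831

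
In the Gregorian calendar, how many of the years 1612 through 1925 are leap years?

76

Multiples of 4 in [1612,1925]: 79.
Of those, multiples of 100: 3 (not leap unless ÷400).
Multiples of 400: 0.
Leap years = 79 − 3 + 0 = 76.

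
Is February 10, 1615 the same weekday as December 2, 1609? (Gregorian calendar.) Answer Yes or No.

From Dec 2, 1609 to Feb 10, 1615 is 1896 days.
1896 mod 7 = 6, so they are different weekdays.
(Dec 2, 1609 is a Wednesday; Feb 10, 1615 is a Tuesday.)

No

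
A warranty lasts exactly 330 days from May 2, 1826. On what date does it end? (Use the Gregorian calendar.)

March 28, 1827

May has 31 days: +30 → Jun 1, 1826 (300 left).
Jun has 30 days: +30 → Jul 1, 1826 (270 left).
Jul has 31 days: +31 → Aug 1, 1826 (239 left).
Aug has 31 days: +31 → Sep 1, 1826 (208 left).
Sep has 30 days: +30 → Oct 1, 1826 (178 left).
Oct has 31 days: +31 → Nov 1, 1826 (147 left).
Nov has 30 days: +30 → Dec 1, 1826 (117 left).
Dec has 31 days: +31 → Jan 1, 1827 (86 left).
Jan has 31 days: +31 → Feb 1, 1827 (55 left).
Feb has 28 days: +28 → Mar 1, 1827 (27 left).
+27 → Mar 28, 1827.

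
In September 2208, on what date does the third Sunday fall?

September 18, 2208

September 1, 2208 is a Thursday.
The first Sunday is therefore September 4 (3 days later).
The third Sunday is 4 + 2×7 = September 18.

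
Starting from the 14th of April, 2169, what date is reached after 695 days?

+365 (one year) → Apr 14, 2170 (330 left).
Apr has 30 days: +17 → May 1, 2170 (313 left).
May has 31 days: +31 → Jun 1, 2170 (282 left).
Jun has 30 days: +30 → Jul 1, 2170 (252 left).
Jul has 31 days: +31 → Aug 1, 2170 (221 left).
Aug has 31 days: +31 → Sep 1, 2170 (190 left).
Sep has 30 days: +30 → Oct 1, 2170 (160 left).
Oct has 31 days: +31 → Nov 1, 2170 (129 left).
Nov has 30 days: +30 → Dec 1, 2170 (99 left).
Dec has 31 days: +31 → Jan 1, 2171 (68 left).
Jan has 31 days: +31 → Feb 1, 2171 (37 left).
Feb has 28 days: +28 → Mar 1, 2171 (9 left).
+9 → Mar 10, 2171.

March 10, 2171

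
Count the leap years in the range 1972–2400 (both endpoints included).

105

Multiples of 4 in [1972,2400]: 108.
Of those, multiples of 100: 5 (not leap unless ÷400).
Multiples of 400: 2.
Leap years = 108 − 5 + 2 = 105.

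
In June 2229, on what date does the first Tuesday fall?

June 1, 2229 is a Monday.
The first Tuesday is therefore June 2 (1 days later).

June 2, 2229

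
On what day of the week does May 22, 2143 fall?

Doomsday rule: the anchor day for the 2100s is Sunday. For year 43: 43÷12 = 3 r 7, and 7÷4 = 1, so 3+7+1 = 11.
Sunday + 11 ≡ Thursday — that's 2143's doomsday.
In May the doomsday date is May 9.
May 22 is 13 days after May 9; 13 mod 7 = 6, so Thursday + 6 = Wednesday.

Wednesday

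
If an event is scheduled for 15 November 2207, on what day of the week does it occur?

Doomsday rule: the anchor day for the 2200s is Friday. For year 07: 7÷12 = 0 r 7, and 7÷4 = 1, so 0+7+1 = 8.
Friday + 8 ≡ Saturday — that's 2207's doomsday.
In November the doomsday date is Nov 7.
Nov 15 is 8 days after Nov 7; 8 mod 7 = 1, so Saturday + 1 = Sunday.

Sunday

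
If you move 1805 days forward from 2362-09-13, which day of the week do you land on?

Sep 13, 2362 is a Thursday.
1805 mod 7 = 6, so 1805 days after a Thursday is Thursday + 6 = Wednesday.

Wednesday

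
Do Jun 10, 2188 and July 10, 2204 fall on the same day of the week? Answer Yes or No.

Yes

From Jun 10, 2188 to Jul 10, 2204 is 5873 days.
5873 mod 7 = 0, so they are the same weekday.
(Jun 10, 2188 is a Tuesday; Jul 10, 2204 is a Tuesday.)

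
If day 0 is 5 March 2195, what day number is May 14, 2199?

1531

Mar 5, 2195 → Mar 5, 2196: 366 days (Feb 29, 2196 is in that span).
Mar 5, 2196 → Mar 5, 2197: 365 days.
Mar 5, 2197 → Mar 5, 2198: 365 days.
Mar 5, 2198 → Mar 5, 2199: 365 days.
Mar 5, 2199 → Apr 5, 2199: 31 days (March has 31).
Apr 5, 2199 → May 5, 2199: 30 days (April has 30).
May 5, 2199 → May 14, 2199: 9 days.
Total: 1531 days.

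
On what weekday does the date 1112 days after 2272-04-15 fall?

Sunday

First find the weekday of Apr 15, 2272. Doomsday rule: the anchor day for the 2200s is Friday. For year 72: 72÷12 = 6 r 0, and 0÷4 = 0, so 6+0+0 = 6.
Friday + 6 ≡ Thursday — that's 2272's doomsday.
In April the doomsday date is Apr 4.
Apr 15 is 11 days after Apr 4; 11 mod 7 = 4, so Thursday + 4 = Monday.
1112 mod 7 = 6, so 1112 days after a Monday is Monday + 6 = Sunday.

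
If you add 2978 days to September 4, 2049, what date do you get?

+365 (one year) → Sep 4, 2050 (2613 left).
+365 (one year) → Sep 4, 2051 (2248 left).
+366 (one year; includes Feb 29, 2052) → Sep 4, 2052 (1882 left).
+365 (one year) → Sep 4, 2053 (1517 left).
+365 (one year) → Sep 4, 2054 (1152 left).
+365 (one year) → Sep 4, 2055 (787 left).
+366 (one year; includes Feb 29, 2056) → Sep 4, 2056 (421 left).
+365 (one year) → Sep 4, 2057 (56 left).
Sep has 30 days: +27 → Oct 1, 2057 (29 left).
+29 → Oct 30, 2057.

October 30, 2057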